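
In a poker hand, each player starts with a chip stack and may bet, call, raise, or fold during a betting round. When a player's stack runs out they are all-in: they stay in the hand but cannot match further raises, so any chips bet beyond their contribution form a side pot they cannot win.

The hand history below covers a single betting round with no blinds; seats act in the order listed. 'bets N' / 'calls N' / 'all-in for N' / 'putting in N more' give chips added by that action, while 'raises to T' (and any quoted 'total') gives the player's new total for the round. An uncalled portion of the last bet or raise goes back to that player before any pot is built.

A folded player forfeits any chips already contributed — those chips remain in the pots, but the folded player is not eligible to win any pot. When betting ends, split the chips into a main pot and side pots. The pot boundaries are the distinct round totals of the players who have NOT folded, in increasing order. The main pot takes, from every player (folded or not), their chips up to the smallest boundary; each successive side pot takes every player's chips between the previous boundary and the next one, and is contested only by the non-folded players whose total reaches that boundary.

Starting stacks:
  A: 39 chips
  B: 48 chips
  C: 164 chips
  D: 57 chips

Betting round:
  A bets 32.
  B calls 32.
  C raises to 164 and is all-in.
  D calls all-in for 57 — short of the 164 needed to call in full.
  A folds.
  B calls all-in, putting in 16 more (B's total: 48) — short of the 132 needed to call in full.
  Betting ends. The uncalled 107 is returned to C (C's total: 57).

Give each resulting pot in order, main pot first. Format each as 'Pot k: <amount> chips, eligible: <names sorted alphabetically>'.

Pot 1: 176 chips, eligible: B, C, D
Pot 2: 18 chips, eligible: C, D

Derivation:
Contributions (after 107 returned to C): A=32, B=48, C=57, D=57
Folded: A
Pot levels (distinct totals of non-folded players): 48, 57
Layer 1-48: A 32 + B 48 + C 48 + D 48 = 176 chips; eligible B, C, D
Layer 49-57: 9 each from C, D = 9*2 = 18 chips; eligible C, D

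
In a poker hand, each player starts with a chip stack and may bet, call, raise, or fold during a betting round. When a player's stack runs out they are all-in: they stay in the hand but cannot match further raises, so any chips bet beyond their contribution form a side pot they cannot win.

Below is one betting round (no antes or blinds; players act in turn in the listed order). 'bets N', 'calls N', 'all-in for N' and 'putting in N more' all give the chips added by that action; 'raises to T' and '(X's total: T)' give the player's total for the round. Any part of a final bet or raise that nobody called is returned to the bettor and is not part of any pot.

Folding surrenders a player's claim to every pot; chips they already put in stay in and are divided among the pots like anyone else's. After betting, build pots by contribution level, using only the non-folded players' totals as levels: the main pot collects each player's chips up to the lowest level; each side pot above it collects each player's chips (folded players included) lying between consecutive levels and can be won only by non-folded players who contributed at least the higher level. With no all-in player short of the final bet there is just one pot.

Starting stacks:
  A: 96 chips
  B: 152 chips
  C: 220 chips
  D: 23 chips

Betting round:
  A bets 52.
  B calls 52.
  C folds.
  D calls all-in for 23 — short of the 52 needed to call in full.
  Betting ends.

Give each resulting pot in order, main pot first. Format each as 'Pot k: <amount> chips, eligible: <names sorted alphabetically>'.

Contributions: A=52, B=52, D=23
Folded: C
Pot levels (distinct totals of non-folded players): 23, 52
Layer 1-23: 23 each from A, B, D = 23*3 = 69 chips; eligible A, B, D
Layer 24-52: 29 each from A, B = 29*2 = 58 chips; eligible A, B

Pot 1: 69 chips, eligible: A, B, D
Pot 2: 58 chips, eligible: A, B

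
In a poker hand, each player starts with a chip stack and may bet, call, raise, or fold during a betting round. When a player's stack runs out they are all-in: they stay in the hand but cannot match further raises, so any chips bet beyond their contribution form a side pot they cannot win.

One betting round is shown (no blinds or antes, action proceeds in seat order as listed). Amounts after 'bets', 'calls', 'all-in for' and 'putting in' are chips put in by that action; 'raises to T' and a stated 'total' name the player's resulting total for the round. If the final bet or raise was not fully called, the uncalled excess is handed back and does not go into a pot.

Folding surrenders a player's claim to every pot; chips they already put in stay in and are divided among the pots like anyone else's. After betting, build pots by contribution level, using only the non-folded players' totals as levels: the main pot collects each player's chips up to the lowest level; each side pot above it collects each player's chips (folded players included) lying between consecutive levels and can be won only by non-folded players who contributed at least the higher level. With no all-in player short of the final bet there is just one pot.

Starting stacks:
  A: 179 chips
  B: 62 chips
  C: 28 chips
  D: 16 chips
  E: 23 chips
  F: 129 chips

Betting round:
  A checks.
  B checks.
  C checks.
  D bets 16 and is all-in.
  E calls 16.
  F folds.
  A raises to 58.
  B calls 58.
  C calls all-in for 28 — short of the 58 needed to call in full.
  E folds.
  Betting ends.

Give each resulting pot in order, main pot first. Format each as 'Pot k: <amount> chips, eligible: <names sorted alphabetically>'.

Contributions: A=58, B=58, C=28, D=16, E=16
Folded: E, F
Pot levels (distinct totals of non-folded players): 16, 28, 58
Layer 1-16: 16 each from A, B, C, D, E = 16*5 = 80 chips; eligible A, B, C, D
Layer 17-28: 12 each from A, B, C = 12*3 = 36 chips; eligible A, B, C
Layer 29-58: 30 each from A, B = 30*2 = 60 chips; eligible A, B

Pot 1: 80 chips, eligible: A, B, C, D
Pot 2: 36 chips, eligible: A, B, C
Pot 3: 60 chips, eligible: A, B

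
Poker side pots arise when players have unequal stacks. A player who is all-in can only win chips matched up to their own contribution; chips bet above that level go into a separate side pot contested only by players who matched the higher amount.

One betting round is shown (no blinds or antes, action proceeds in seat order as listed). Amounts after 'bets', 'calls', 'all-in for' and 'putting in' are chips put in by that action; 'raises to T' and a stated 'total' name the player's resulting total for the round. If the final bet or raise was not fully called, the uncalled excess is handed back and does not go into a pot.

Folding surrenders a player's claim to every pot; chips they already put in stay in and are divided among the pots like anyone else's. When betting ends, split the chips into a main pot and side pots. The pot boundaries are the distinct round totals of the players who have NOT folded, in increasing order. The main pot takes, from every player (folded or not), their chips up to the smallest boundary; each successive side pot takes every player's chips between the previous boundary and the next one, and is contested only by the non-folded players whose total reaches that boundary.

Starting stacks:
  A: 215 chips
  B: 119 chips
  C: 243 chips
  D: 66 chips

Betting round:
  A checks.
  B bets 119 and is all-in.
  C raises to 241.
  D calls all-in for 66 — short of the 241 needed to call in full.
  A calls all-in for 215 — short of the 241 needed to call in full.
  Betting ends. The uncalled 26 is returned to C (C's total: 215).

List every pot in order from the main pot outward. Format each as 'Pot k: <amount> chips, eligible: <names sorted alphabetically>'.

Pot 1: 264 chips, eligible: A, B, C, D
Pot 2: 159 chips, eligible: A, B, C
Pot 3: 192 chips, eligible: A, C

Derivation:
Contributions (after 26 returned to C): A=215, B=119, C=215, D=66
Pot levels (distinct totals of non-folded players): 66, 119, 215
Layer 1-66: 66 each from A, B, C, D = 66*4 = 264 chips; eligible A, B, C, D
Layer 67-119: 53 each from A, B, C = 53*3 = 159 chips; eligible A, B, C
Layer 120-215: 96 each from A, C = 96*2 = 192 chips; eligible A, C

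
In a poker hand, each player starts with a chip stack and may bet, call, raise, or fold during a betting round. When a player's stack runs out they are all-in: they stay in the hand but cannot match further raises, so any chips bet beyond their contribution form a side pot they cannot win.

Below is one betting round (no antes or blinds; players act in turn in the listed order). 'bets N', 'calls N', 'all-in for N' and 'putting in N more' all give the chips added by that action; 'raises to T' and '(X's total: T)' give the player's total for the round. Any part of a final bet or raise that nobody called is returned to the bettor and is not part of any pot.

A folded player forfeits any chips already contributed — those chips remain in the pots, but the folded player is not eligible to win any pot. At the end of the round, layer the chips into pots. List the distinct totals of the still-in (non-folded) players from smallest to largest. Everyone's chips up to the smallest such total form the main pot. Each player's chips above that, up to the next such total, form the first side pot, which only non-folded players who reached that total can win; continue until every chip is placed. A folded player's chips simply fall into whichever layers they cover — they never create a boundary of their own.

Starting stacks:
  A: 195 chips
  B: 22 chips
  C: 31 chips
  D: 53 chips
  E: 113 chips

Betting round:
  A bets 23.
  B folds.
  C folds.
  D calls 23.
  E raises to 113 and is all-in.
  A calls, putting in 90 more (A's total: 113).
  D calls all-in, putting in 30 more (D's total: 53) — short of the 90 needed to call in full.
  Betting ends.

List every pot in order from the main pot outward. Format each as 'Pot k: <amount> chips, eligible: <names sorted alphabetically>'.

Contributions: A=113, D=53, E=113
Folded: B, C
Pot levels (distinct totals of non-folded players): 53, 113
Layer 1-53: 53 each from A, D, E = 53*3 = 159 chips; eligible A, D, E
Layer 54-113: 60 each from A, E = 60*2 = 120 chips; eligible A, E

Pot 1: 159 chips, eligible: A, D, E
Pot 2: 120 chips, eligible: A, E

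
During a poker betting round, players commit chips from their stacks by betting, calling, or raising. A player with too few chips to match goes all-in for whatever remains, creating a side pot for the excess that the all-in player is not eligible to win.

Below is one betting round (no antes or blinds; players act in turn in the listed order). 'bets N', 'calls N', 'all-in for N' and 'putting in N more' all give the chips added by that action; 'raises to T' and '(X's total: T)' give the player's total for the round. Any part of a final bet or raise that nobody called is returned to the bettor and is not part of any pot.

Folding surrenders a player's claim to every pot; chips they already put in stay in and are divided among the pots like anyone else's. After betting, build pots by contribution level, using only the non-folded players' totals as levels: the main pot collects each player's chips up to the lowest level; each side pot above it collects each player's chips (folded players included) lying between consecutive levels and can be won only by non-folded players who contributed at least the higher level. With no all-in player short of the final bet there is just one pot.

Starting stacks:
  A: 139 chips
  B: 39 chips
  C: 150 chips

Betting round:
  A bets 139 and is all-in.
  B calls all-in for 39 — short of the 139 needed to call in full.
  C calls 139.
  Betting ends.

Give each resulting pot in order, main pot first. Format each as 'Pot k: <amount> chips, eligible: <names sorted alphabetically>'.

Contributions: A=139, B=39, C=139
Pot levels (distinct totals of non-folded players): 39, 139
Layer 1-39: 39 each from A, B, C = 39*3 = 117 chips; eligible A, B, C
Layer 40-139: 100 each from A, C = 100*2 = 200 chips; eligible A, C

Pot 1: 117 chips, eligible: A, B, C
Pot 2: 200 chips, eligible: A, C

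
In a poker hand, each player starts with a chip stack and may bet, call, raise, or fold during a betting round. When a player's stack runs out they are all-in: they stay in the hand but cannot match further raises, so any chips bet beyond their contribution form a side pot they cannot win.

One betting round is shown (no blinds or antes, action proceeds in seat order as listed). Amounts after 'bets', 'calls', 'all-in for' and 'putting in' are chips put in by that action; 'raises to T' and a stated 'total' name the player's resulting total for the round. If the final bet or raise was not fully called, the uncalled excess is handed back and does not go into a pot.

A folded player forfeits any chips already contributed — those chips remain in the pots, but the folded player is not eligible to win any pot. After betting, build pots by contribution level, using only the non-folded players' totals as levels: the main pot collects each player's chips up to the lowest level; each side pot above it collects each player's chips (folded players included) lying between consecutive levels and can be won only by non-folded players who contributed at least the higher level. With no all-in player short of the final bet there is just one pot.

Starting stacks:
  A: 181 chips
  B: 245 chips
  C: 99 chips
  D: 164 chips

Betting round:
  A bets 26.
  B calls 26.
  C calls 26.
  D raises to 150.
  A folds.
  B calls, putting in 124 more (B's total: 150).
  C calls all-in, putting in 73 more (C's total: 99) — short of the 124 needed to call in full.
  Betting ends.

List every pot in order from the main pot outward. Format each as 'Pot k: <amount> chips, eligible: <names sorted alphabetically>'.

Contributions: A=26, B=150, C=99, D=150
Folded: A
Pot levels (distinct totals of non-folded players): 99, 150
Layer 1-99: A 26 + B 99 + C 99 + D 99 = 323 chips; eligible B, C, D
Layer 100-150: 51 each from B, D = 51*2 = 102 chips; eligible B, D

Pot 1: 323 chips, eligible: B, C, D
Pot 2: 102 chips, eligible: B, D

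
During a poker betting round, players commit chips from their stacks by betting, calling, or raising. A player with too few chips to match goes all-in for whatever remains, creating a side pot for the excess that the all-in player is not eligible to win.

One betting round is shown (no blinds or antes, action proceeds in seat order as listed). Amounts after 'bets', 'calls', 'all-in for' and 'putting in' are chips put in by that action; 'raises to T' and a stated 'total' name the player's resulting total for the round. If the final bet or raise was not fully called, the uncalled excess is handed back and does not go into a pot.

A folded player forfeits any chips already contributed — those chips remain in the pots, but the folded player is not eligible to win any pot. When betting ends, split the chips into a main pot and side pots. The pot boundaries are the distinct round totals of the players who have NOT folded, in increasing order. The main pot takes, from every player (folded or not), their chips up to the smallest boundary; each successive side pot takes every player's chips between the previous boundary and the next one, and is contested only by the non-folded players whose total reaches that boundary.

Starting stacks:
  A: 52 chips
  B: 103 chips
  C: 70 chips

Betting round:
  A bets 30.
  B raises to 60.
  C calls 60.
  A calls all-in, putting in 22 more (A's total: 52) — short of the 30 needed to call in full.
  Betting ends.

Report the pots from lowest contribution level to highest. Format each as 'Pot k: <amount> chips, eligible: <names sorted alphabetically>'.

Contributions: A=52, B=60, C=60
Pot levels (distinct totals of non-folded players): 52, 60
Layer 1-52: 52 each from A, B, C = 52*3 = 156 chips; eligible A, B, C
Layer 53-60: 8 each from B, C = 8*2 = 16 chips; eligible B, C

Pot 1: 156 chips, eligible: A, B, C
Pot 2: 16 chips, eligible: B, C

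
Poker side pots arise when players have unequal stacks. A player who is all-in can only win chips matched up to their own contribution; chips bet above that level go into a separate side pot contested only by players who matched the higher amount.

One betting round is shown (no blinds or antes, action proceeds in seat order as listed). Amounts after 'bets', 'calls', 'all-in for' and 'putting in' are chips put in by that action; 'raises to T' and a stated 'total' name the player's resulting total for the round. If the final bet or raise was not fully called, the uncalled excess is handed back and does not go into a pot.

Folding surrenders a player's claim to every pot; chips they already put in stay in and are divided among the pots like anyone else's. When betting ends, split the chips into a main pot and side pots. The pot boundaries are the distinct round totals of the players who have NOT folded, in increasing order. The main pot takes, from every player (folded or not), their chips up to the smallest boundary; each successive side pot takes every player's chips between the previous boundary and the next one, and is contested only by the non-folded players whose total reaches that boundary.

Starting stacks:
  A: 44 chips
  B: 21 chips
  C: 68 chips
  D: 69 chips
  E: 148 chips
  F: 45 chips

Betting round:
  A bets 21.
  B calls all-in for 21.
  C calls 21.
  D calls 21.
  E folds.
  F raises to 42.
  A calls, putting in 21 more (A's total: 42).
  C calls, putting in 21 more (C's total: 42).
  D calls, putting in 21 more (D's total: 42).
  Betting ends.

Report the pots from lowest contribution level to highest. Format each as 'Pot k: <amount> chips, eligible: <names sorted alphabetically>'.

Pot 1: 105 chips, eligible: A, B, C, D, F
Pot 2: 84 chips, eligible: A, C, D, F

Derivation:
Contributions: A=42, B=21, C=42, D=42, F=42
Folded: E
Pot levels (distinct totals of non-folded players): 21, 42
Layer 1-21: 21 each from A, B, C, D, F = 21*5 = 105 chips; eligible A, B, C, D, F
Layer 22-42: 21 each from A, C, D, F = 21*4 = 84 chips; eligible A, C, D, F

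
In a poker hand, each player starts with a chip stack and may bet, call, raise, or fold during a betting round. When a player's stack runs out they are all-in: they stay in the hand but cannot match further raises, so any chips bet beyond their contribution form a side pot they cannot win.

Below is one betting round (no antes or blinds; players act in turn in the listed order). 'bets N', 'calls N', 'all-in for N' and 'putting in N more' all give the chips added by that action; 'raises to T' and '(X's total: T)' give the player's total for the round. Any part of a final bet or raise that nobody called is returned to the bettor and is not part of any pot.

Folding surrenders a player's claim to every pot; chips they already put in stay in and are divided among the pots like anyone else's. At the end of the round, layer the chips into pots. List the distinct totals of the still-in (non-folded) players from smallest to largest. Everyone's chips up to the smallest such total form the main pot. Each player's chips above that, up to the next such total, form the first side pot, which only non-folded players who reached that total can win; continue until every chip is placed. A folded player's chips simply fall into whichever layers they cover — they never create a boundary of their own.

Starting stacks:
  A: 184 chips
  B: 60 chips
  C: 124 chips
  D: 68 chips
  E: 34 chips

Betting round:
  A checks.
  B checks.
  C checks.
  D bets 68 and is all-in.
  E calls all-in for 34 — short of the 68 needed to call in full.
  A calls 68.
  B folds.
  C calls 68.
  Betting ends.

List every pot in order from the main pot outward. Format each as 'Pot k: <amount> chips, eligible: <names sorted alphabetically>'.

Pot 1: 136 chips, eligible: A, C, D, E
Pot 2: 102 chips, eligible: A, C, D

Derivation:
Contributions: A=68, C=68, D=68, E=34
Folded: B
Pot levels (distinct totals of non-folded players): 34, 68
Layer 1-34: 34 each from A, C, D, E = 34*4 = 136 chips; eligible A, C, D, E
Layer 35-68: 34 each from A, C, D = 34*3 = 102 chips; eligible A, C, D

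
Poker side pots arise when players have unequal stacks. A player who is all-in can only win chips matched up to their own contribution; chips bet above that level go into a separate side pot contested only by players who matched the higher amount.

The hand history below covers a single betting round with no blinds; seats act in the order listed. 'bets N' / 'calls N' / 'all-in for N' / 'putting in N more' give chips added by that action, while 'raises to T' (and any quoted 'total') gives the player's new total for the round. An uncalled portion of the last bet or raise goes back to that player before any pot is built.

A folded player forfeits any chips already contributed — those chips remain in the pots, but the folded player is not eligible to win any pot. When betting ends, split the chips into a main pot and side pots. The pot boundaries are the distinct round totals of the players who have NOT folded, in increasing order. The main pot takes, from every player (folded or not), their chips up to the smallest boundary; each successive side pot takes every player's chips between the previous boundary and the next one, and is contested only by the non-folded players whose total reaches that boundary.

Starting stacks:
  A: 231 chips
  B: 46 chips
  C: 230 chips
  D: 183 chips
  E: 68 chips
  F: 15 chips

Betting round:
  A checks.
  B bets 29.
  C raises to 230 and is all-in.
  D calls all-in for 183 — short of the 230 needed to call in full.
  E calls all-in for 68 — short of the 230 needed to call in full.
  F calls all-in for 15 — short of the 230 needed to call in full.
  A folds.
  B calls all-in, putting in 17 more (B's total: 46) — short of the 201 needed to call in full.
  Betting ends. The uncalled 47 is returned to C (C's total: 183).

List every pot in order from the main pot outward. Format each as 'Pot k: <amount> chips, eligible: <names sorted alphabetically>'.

Pot 1: 75 chips, eligible: B, C, D, E, F
Pot 2: 124 chips, eligible: B, C, D, E
Pot 3: 66 chips, eligible: C, D, E
Pot 4: 230 chips, eligible: C, D

Derivation:
Contributions (after 47 returned to C): B=46, C=183, D=183, E=68, F=15
Folded: A
Pot levels (distinct totals of non-folded players): 15, 46, 68, 183
Layer 1-15: 15 each from B, C, D, E, F = 15*5 = 75 chips; eligible B, C, D, E, F
Layer 16-46: 31 each from B, C, D, E = 31*4 = 124 chips; eligible B, C, D, E
Layer 47-68: 22 each from C, D, E = 22*3 = 66 chips; eligible C, D, E
Layer 69-183: 115 each from C, D = 115*2 = 230 chips; eligible C, D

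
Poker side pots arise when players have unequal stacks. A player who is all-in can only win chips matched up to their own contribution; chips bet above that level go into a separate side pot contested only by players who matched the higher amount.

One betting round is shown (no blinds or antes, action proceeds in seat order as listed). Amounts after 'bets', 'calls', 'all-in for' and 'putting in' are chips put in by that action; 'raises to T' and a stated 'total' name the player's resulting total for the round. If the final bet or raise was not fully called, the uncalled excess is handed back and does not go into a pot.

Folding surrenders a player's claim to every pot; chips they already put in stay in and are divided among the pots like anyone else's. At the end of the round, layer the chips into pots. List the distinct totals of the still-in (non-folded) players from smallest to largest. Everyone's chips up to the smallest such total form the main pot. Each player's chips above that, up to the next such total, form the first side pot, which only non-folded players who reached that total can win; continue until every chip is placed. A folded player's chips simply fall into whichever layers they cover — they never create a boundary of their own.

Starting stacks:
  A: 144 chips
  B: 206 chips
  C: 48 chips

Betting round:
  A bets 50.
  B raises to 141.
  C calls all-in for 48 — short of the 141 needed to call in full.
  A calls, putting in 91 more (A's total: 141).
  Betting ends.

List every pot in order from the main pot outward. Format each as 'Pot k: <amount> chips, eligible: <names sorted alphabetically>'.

Contributions: A=141, B=141, C=48
Pot levels (distinct totals of non-folded players): 48, 141
Layer 1-48: 48 each from A, B, C = 48*3 = 144 chips; eligible A, B, C
Layer 49-141: 93 each from A, B = 93*2 = 186 chips; eligible A, B

Pot 1: 144 chips, eligible: A, B, C
Pot 2: 186 chips, eligible: A, B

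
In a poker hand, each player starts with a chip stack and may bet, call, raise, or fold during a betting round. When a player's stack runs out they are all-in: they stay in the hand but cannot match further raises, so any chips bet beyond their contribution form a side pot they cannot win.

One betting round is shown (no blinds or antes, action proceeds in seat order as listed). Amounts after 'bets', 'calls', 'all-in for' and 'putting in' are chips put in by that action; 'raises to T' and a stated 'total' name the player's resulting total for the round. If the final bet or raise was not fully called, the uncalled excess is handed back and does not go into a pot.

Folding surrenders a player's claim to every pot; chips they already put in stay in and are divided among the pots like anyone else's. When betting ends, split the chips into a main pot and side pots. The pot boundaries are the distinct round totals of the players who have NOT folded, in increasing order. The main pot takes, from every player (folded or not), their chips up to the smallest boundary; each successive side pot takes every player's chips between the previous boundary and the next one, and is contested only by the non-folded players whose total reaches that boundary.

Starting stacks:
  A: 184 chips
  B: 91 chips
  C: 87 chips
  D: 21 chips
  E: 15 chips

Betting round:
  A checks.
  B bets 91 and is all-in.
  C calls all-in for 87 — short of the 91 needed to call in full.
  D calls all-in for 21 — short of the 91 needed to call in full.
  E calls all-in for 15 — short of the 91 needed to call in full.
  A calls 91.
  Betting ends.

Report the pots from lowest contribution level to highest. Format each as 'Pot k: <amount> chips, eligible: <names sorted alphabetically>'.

Contributions: A=91, B=91, C=87, D=21, E=15
Pot levels (distinct totals of non-folded players): 15, 21, 87, 91
Layer 1-15: 15 each from A, B, C, D, E = 15*5 = 75 chips; eligible A, B, C, D, E
Layer 16-21: 6 each from A, B, C, D = 6*4 = 24 chips; eligible A, B, C, D
Layer 22-87: 66 each from A, B, C = 66*3 = 198 chips; eligible A, B, C
Layer 88-91: 4 each from A, B = 4*2 = 8 chips; eligible A, B

Pot 1: 75 chips, eligible: A, B, C, D, E
Pot 2: 24 chips, eligible: A, B, C, D
Pot 3: 198 chips, eligible: A, B, C
Pot 4: 8 chips, eligible: A, B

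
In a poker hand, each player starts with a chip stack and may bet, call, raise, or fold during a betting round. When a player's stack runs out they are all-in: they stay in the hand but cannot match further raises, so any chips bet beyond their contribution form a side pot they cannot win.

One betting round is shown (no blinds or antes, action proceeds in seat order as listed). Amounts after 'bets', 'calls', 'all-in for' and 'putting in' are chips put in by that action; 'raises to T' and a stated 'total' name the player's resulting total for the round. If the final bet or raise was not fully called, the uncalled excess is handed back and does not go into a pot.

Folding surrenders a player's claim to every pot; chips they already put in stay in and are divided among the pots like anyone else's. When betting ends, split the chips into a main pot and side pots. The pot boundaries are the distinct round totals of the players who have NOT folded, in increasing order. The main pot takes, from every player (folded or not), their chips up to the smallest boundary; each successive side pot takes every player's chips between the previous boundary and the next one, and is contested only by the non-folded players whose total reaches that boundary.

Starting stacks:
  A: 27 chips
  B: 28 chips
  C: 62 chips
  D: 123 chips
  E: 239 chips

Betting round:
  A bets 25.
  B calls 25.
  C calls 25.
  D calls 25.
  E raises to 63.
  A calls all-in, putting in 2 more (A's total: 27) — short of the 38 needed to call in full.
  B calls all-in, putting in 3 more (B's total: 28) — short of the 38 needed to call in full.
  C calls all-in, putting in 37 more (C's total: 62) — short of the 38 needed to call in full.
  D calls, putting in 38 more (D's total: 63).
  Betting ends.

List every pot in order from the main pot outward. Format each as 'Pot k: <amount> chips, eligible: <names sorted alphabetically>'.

Contributions: A=27, B=28, C=62, D=63, E=63
Pot levels (distinct totals of non-folded players): 27, 28, 62, 63
Layer 1-27: 27 each from A, B, C, D, E = 27*5 = 135 chips; eligible A, B, C, D, E
Layer 28-28: 1 each from B, C, D, E = 1*4 = 4 chips; eligible B, C, D, E
Layer 29-62: 34 each from C, D, E = 34*3 = 102 chips; eligible C, D, E
Layer 63-63: 1 each from D, E = 1*2 = 2 chips; eligible D, E

Pot 1: 135 chips, eligible: A, B, C, D, E
Pot 2: 4 chips, eligible: B, C, D, E
Pot 3: 102 chips, eligible: C, D, E
Pot 4: 2 chips, eligible: D, E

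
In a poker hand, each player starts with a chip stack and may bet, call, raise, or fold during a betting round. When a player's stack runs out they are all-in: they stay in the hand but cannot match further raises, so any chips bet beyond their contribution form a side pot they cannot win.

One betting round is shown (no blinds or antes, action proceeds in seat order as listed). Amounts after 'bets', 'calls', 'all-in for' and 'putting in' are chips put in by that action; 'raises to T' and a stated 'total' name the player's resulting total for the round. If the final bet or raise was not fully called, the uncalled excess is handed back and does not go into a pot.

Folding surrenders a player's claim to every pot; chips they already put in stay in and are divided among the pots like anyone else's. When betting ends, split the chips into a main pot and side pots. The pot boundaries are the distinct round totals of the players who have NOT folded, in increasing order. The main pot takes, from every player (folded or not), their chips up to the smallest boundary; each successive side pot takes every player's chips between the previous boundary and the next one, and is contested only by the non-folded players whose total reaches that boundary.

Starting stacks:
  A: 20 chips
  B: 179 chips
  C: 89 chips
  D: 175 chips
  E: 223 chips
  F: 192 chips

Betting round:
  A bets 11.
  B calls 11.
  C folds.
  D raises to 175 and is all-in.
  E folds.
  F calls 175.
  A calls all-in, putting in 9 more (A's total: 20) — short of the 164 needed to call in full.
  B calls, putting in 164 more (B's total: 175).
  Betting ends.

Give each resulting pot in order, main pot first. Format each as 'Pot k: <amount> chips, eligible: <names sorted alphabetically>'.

Contributions: A=20, B=175, D=175, F=175
Folded: C, E
Pot levels (distinct totals of non-folded players): 20, 175
Layer 1-20: 20 each from A, B, D, F = 20*4 = 80 chips; eligible A, B, D, F
Layer 21-175: 155 each from B, D, F = 155*3 = 465 chips; eligible B, D, F

Pot 1: 80 chips, eligible: A, B, D, F
Pot 2: 465 chips, eligible: B, D, F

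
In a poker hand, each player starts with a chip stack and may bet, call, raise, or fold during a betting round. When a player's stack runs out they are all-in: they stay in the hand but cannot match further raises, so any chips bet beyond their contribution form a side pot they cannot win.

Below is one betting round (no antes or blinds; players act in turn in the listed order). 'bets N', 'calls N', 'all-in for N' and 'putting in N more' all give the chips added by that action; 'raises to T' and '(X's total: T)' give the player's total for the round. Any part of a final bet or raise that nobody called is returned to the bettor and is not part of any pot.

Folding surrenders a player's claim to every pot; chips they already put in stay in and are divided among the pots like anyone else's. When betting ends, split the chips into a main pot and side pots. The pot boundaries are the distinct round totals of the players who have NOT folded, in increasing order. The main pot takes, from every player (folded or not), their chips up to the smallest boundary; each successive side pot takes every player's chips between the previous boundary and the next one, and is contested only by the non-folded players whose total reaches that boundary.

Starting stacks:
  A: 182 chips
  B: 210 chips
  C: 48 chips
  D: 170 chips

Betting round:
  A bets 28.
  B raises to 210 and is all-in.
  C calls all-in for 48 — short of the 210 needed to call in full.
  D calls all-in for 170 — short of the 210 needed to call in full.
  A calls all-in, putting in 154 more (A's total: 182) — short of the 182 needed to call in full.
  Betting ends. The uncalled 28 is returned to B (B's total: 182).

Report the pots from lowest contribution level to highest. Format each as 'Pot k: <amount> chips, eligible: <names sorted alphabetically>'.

Pot 1: 192 chips, eligible: A, B, C, D
Pot 2: 366 chips, eligible: A, B, D
Pot 3: 24 chips, eligible: A, B

Derivation:
Contributions (after 28 returned to B): A=182, B=182, C=48, D=170
Pot levels (distinct totals of non-folded players): 48, 170, 182
Layer 1-48: 48 each from A, B, C, D = 48*4 = 192 chips; eligible A, B, C, D
Layer 49-170: 122 each from A, B, D = 122*3 = 366 chips; eligible A, B, D
Layer 171-182: 12 each from A, B = 12*2 = 24 chips; eligible A, B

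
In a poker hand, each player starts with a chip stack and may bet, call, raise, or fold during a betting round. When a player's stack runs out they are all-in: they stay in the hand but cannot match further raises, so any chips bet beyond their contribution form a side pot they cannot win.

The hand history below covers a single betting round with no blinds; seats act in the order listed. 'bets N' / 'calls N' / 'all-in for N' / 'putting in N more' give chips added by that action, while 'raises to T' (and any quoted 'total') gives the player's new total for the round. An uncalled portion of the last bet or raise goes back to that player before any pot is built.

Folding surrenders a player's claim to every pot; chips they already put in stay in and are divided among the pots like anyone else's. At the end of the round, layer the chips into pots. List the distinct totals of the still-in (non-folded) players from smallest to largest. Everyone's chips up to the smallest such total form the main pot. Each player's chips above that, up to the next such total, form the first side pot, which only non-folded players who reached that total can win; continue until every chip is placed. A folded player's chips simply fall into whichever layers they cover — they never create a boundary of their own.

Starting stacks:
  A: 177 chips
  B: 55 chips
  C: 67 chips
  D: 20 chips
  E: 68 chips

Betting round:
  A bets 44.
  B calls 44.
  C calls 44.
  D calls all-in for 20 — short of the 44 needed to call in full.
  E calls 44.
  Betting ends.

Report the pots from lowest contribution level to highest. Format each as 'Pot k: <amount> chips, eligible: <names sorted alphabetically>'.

Pot 1: 100 chips, eligible: A, B, C, D, E
Pot 2: 96 chips, eligible: A, B, C, E

Derivation:
Contributions: A=44, B=44, C=44, D=20, E=44
Pot levels (distinct totals of non-folded players): 20, 44
Layer 1-20: 20 each from A, B, C, D, E = 20*5 = 100 chips; eligible A, B, C, D, E
Layer 21-44: 24 each from A, B, C, E = 24*4 = 96 chips; eligible A, B, C, E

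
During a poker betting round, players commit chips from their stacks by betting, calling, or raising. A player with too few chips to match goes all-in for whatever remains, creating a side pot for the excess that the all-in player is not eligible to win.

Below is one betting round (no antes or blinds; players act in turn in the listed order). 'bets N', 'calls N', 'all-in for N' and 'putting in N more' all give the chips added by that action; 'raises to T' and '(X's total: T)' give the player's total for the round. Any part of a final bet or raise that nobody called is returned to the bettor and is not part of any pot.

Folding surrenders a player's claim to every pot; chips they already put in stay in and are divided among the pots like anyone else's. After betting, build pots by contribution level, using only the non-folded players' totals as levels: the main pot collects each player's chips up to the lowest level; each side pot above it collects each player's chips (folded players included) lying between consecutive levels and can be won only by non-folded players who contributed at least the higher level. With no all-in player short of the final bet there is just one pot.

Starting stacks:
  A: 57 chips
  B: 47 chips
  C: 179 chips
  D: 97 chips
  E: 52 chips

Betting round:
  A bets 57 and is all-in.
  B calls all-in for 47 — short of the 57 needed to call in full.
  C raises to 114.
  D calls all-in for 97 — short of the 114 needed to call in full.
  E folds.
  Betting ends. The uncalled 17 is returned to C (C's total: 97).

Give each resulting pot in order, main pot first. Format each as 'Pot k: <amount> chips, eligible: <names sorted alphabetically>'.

Pot 1: 188 chips, eligible: A, B, C, D
Pot 2: 30 chips, eligible: A, C, D
Pot 3: 80 chips, eligible: C, D

Derivation:
Contributions (after 17 returned to C): A=57, B=47, C=97, D=97
Folded: E
Pot levels (distinct totals of non-folded players): 47, 57, 97
Layer 1-47: 47 each from A, B, C, D = 47*4 = 188 chips; eligible A, B, C, D
Layer 48-57: 10 each from A, C, D = 10*3 = 30 chips; eligible A, C, D
Layer 58-97: 40 each from C, D = 40*2 = 80 chips; eligible C, D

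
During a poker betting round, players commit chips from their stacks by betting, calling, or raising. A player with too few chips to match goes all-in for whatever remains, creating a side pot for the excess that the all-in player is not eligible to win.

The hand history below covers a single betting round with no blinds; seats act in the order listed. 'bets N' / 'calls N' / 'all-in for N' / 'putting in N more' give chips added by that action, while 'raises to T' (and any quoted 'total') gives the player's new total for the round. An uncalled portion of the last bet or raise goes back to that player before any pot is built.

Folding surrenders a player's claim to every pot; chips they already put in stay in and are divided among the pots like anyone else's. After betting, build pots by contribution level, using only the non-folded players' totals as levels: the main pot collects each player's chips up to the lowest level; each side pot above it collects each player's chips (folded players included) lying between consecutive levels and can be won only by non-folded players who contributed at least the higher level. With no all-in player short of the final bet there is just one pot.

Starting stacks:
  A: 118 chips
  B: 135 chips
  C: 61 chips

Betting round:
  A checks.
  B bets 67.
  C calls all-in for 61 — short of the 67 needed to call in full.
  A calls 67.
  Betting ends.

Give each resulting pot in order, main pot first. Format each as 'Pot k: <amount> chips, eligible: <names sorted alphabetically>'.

Pot 1: 183 chips, eligible: A, B, C
Pot 2: 12 chips, eligible: A, B

Derivation:
Contributions: A=67, B=67, C=61
Pot levels (distinct totals of non-folded players): 61, 67
Layer 1-61: 61 each from A, B, C = 61*3 = 183 chips; eligible A, B, C
Layer 62-67: 6 each from A, B = 6*2 = 12 chips; eligible A, B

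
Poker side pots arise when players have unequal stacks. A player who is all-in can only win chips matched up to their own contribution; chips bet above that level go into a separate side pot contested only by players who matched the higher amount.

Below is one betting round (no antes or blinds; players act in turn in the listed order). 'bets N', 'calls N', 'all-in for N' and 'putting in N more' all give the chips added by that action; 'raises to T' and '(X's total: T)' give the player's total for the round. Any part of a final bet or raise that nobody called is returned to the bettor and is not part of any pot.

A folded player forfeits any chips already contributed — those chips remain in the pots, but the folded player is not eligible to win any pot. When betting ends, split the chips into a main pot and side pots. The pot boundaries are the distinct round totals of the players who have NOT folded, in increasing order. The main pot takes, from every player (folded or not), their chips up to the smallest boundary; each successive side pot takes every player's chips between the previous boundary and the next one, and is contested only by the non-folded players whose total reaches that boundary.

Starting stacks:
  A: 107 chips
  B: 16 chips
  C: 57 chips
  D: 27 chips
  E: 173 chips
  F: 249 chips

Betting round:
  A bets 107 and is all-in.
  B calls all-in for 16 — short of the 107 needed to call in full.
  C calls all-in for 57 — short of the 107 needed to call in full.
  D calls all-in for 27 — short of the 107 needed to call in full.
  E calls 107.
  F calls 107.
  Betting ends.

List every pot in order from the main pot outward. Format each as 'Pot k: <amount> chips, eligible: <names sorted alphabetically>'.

Pot 1: 96 chips, eligible: A, B, C, D, E, F
Pot 2: 55 chips, eligible: A, C, D, E, F
Pot 3: 120 chips, eligible: A, C, E, F
Pot 4: 150 chips, eligible: A, E, F

Derivation:
Contributions: A=107, B=16, C=57, D=27, E=107, F=107
Pot levels (distinct totals of non-folded players): 16, 27, 57, 107
Layer 1-16: 16 each from A, B, C, D, E, F = 16*6 = 96 chips; eligible A, B, C, D, E, F
Layer 17-27: 11 each from A, C, D, E, F = 11*5 = 55 chips; eligible A, C, D, E, F
Layer 28-57: 30 each from A, C, E, F = 30*4 = 120 chips; eligible A, C, E, F
Layer 58-107: 50 each from A, E, F = 50*3 = 150 chips; eligible A, E, F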